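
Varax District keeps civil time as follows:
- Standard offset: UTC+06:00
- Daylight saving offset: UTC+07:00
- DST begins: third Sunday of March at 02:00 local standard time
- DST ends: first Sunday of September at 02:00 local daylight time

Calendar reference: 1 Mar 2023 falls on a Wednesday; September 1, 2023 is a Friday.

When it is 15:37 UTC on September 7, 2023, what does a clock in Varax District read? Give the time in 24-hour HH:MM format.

1 March 2023 is a Wednesday, so the first Sunday is March 5 and the third is March 19.
1 September 2023 is a Friday, so the first Sunday is September 3.
At the standard offset (UTC+06:00), 15:37 UTC + 6h = 21:37 Varax District standard time.
The standard-time date in Varax District, September 7, 2023, does not fall between 19 March and 3 September, so daylight saving is not in effect and Varax District is at UTC+06:00.
15:37 UTC + 6h = 21:37 local.

21:37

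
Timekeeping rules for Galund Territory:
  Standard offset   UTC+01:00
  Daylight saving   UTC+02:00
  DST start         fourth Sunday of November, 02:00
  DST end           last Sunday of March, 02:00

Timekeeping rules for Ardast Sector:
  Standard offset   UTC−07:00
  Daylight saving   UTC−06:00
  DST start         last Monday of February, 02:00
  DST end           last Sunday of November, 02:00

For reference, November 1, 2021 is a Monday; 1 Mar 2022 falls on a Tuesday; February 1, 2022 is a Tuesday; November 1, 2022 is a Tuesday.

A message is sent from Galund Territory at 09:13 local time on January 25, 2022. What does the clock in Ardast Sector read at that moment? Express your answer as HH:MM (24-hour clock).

00:13

1 November 2021 is a Monday, so the first Sunday is November 7 and the fourth is November 28.
1 March 2022 is a Tuesday, so Sundays fall on 6, 13, 20, 27; the last is March 27.
January 25, 2022 lies within the daylight-saving period (28 November 2021 – 27 March 2022), so Galund Territory is on daylight time, UTC+02:00.
09:13 Galund Territory − 2h = 07:13 UTC.
1 February 2022 is a Tuesday, so Mondays fall on 7, 14, 21, 28; the last is February 28.
1 November 2022 is a Tuesday, so Sundays fall on 6, 13, 20, 27; the last is November 27.
At the standard offset (UTC−07:00), 07:13 UTC − 7h = 00:13 Ardast Sector standard time.
The standard-time date in Ardast Sector, January 25, 2022, is outside the daylight-saving period (28 February – 27 November), so Ardast Sector is on standard time, UTC−07:00.
07:13 UTC − 7h = 00:13 Ardast Sector.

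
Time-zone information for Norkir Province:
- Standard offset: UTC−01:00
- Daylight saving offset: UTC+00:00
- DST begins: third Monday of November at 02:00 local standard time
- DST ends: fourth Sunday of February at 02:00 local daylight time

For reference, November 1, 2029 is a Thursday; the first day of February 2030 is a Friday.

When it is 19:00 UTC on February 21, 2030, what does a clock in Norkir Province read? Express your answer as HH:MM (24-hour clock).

1 November 2029 is a Thursday, so the first Monday is November 5 and the third is November 19.
1 February 2030 is a Friday, so the first Sunday is February 3 and the fourth is February 24.
At the standard offset (UTC−01:00), 19:00 UTC − 1h = 18:00 Norkir Province standard time.
The standard-time date in Norkir Province, February 21, 2030, falls between 19 November 2029 and 24 February 2030, so daylight saving is in effect and Norkir Province is at UTC+00:00.
19:00 UTC + 0h = 19:00 local.

19:00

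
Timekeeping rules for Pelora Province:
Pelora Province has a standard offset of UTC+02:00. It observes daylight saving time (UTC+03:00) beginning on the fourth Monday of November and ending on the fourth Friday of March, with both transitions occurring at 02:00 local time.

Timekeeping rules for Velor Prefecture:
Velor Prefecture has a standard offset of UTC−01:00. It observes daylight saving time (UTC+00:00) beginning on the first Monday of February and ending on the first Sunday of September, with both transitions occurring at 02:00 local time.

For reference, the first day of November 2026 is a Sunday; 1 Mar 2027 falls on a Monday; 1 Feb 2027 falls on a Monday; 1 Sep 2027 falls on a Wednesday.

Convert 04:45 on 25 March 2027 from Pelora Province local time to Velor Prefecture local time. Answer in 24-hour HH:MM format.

01:45

1 November 2026 is a Sunday, so the first Monday is November 2 and the fourth is November 23.
1 March 2027 is a Monday, so the first Friday is March 5 and the fourth is March 26.
Daylight saving runs 23 November 2026 – 26 March 2027; 25 March 2027 is inside that window, so Pelora Province is at UTC+03:00.
04:45 Pelora Province − 3h = 01:45 UTC.
1 February 2027 is a Monday, so the first Monday is February 1.
1 September 2027 is a Wednesday, so the first Sunday is September 5.
At the standard offset (UTC−01:00), 01:45 UTC − 1h = 00:45 Velor Prefecture standard time.
The standard-time date in Velor Prefecture, 25 March 2027, falls between 1 February and 5 September, so daylight saving is in effect and Velor Prefecture is at UTC+00:00.
01:45 UTC + 0h = 01:45 Velor Prefecture.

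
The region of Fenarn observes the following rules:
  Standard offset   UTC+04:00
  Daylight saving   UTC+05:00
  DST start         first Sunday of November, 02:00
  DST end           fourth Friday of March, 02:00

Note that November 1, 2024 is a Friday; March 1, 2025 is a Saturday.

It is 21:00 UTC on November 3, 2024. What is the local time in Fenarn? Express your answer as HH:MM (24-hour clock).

02:00

1 November 2024 is a Friday, so the first Sunday is November 3.
1 March 2025 is a Saturday, so the first Friday is March 7 and the fourth is March 28.
At the standard offset (UTC+04:00), 21:00 UTC + 4h = 01:00 Fenarn standard time (rolling into the next day, 4 November 2024).
The standard-time date in Fenarn, November 4, 2024, falls between 3 November 2024 and 28 March 2025, so daylight saving is in effect and Fenarn is at UTC+05:00.
21:00 UTC + 5h = 02:00 local (rolling into the next day, 4 November 2024).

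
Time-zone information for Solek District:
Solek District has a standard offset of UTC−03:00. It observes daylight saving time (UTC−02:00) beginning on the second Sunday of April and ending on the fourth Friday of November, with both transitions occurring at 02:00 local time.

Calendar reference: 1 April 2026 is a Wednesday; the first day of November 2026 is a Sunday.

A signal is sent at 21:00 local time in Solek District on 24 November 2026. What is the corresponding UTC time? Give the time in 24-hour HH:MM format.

1 April 2026 is a Wednesday, so the first Sunday is April 5 and the second is April 12.
1 November 2026 is a Sunday, so the first Friday is November 6 and the fourth is November 27.
24 November 2026 falls between 12 April and 27 November, so daylight saving is in effect and Solek District is at UTC−02:00.
21:00 local + 2h = 23:00 UTC.

23:00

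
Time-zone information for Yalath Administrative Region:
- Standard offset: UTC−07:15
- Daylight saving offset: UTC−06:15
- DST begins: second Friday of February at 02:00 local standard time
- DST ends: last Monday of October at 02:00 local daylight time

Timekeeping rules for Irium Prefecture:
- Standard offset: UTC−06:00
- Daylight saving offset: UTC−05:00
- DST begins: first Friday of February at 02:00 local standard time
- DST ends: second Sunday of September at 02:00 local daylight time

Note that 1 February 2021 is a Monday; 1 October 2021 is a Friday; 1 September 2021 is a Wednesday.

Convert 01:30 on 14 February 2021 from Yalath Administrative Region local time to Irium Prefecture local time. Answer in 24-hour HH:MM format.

1 February 2021 is a Monday, so the first Friday is February 5 and the second is February 12.
1 October 2021 is a Friday, so Mondays fall on 4, 11, 18, 25; the last is October 25.
14 February 2021 falls between 12 February and 25 October, so daylight saving is in effect and Yalath Administrative Region is at UTC−06:15.
01:30 Yalath Administrative Region + 6h15m = 07:45 UTC.
1 February 2021 is a Monday, so the first Friday is February 5.
1 September 2021 is a Wednesday, so the first Sunday is September 5 and the second is September 12.
At the standard offset (UTC−06:00), 07:45 UTC − 6h = 01:45 Irium Prefecture standard time.
The standard-time date in Irium Prefecture, 14 February 2021, falls between 5 February and 12 September, so daylight saving is in effect and Irium Prefecture is at UTC−05:00.
07:45 UTC − 5h = 02:45 Irium Prefecture.

02:45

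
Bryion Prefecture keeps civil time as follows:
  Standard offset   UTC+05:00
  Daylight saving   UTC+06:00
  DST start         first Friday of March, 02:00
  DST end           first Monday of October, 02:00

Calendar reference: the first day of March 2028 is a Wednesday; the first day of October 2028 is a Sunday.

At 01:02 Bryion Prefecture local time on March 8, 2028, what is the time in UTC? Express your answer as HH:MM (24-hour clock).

19:02

1 March 2028 is a Wednesday, so the first Friday is March 3.
1 October 2028 is a Sunday, so the first Monday is October 2.
March 8, 2028 lies within the daylight-saving period (3 March – 2 October), so Bryion Prefecture is on daylight time, UTC+06:00.
01:02 local − 6h = 19:02 UTC (rolling into the previous day, 7 March 2028).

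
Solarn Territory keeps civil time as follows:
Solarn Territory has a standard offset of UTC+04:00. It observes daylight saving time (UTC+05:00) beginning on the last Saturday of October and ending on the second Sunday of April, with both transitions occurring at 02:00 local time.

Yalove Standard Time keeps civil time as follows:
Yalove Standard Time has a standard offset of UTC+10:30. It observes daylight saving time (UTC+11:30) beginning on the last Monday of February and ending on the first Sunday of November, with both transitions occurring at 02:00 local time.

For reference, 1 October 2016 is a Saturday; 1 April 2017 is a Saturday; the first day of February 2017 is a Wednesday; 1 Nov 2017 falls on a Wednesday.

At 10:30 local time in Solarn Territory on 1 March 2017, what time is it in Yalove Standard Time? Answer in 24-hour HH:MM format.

1 October 2016 is a Saturday, so Saturdays fall on 1, 8, 15, 22, 29; the last is October 29.
1 April 2017 is a Saturday, so the first Sunday is April 2 and the second is April 9.
1 March 2017 falls between 29 October 2016 and 9 April 2017, so daylight saving is in effect and Solarn Territory is at UTC+05:00.
10:30 Solarn Territory − 5h = 05:30 UTC.
1 February 2017 is a Wednesday, so Mondays fall on 6, 13, 20, 27; the last is February 27.
1 November 2017 is a Wednesday, so the first Sunday is November 5.
At the standard offset (UTC+10:30), 05:30 UTC + 10h30m = 16:00 Yalove Standard Time standard time.
The standard-time date in Yalove Standard Time, 1 March 2017, lies within the daylight-saving period (27 February – 5 November), so Yalove Standard Time is on daylight time, UTC+11:30.
05:30 UTC + 11h30m = 17:00 Yalove Standard Time.

17:00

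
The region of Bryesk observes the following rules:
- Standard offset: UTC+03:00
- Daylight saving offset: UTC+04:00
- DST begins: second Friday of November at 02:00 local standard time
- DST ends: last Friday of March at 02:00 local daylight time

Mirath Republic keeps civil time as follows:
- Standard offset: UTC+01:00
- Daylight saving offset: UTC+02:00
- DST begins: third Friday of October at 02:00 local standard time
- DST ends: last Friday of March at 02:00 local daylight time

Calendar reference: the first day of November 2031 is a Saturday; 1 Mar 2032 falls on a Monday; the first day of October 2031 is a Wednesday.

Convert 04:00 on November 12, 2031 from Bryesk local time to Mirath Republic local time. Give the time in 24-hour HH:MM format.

03:00

1 November 2031 is a Saturday, so the first Friday is November 7 and the second is November 14.
1 March 2032 is a Monday, so Fridays fall on 5, 12, 19, 26; the last is March 26.
November 12, 2031 does not fall between 14 November 2031 and 26 March 2032, so daylight saving is not in effect and Bryesk is at UTC+03:00.
04:00 Bryesk − 3h = 01:00 UTC.
1 October 2031 is a Wednesday, so the first Friday is October 3 and the third is October 17.
1 March 2032 is a Monday, so Fridays fall on 5, 12, 19, 26; the last is March 26.
At the standard offset (UTC+01:00), 01:00 UTC + 1h = 02:00 Mirath Republic standard time.
The standard-time date in Mirath Republic, November 12, 2031, lies within the daylight-saving period (17 October 2031 – 26 March 2032), so Mirath Republic is on daylight time, UTC+02:00.
01:00 UTC + 2h = 03:00 Mirath Republic.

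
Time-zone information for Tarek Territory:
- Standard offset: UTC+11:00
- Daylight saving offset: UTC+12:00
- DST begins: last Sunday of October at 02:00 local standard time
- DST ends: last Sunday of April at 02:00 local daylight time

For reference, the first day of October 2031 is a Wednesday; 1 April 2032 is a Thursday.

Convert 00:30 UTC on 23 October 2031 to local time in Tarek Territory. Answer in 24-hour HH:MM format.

11:30

1 October 2031 is a Wednesday, so Sundays fall on 5, 12, 19, 26; the last is October 26.
1 April 2032 is a Thursday, so Sundays fall on 4, 11, 18, 25; the last is April 25.
At the standard offset (UTC+11:00), 00:30 UTC + 11h = 11:30 Tarek Territory standard time.
The standard-time date in Tarek Territory, 23 October 2031, does not fall between 26 October 2031 and 25 April 2032, so daylight saving is not in effect and Tarek Territory is at UTC+11:00.
00:30 UTC + 11h = 11:30 local.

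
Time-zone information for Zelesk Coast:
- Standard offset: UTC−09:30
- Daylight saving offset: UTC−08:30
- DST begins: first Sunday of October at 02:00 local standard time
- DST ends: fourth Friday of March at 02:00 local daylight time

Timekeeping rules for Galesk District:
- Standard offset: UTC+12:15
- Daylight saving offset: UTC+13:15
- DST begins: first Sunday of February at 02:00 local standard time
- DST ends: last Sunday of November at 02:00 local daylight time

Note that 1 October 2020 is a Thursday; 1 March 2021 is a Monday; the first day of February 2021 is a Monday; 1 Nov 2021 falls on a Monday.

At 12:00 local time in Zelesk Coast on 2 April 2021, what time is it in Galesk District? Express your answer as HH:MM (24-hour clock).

10:45

1 October 2020 is a Thursday, so the first Sunday is October 4.
1 March 2021 is a Monday, so the first Friday is March 5 and the fourth is March 26.
2 April 2021 does not fall between 4 October 2020 and 26 March 2021, so daylight saving is not in effect and Zelesk Coast is at UTC−09:30.
12:00 Zelesk Coast + 9h30m = 21:30 UTC.
1 February 2021 is a Monday, so the first Sunday is February 7.
1 November 2021 is a Monday, so Sundays fall on 7, 14, 21, 28; the last is November 28.
At the standard offset (UTC+12:15), 21:30 UTC + 12h15m = 09:45 Galesk District standard time (rolling into the next day, 3 April 2021).
The standard-time date in Galesk District, 3 April 2021, falls between 7 February and 28 November, so daylight saving is in effect and Galesk District is at UTC+13:15.
21:30 UTC + 13h15m = 10:45 Galesk District (rolling into the next day, 3 April 2021).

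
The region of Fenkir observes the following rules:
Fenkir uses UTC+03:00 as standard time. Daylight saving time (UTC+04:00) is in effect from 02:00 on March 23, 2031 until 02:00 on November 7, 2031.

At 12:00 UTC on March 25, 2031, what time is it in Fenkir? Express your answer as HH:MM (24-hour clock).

At the standard offset (UTC+03:00), 12:00 UTC + 3h = 15:00 Fenkir standard time.
The standard-time date in Fenkir, March 25, 2031, falls between 23 March and 7 November, so daylight saving is in effect and Fenkir is at UTC+04:00.
12:00 UTC + 4h = 16:00 local.

16:00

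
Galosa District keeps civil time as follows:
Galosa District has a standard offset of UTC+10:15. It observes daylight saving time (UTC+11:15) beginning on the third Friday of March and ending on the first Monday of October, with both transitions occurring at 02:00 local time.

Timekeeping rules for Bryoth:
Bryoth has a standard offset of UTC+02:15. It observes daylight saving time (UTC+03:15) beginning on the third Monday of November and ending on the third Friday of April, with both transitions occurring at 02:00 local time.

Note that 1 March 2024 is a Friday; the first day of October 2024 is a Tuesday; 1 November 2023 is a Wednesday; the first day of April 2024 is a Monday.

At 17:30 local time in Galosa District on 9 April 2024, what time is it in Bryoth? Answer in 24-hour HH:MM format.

1 March 2024 is a Friday, so the first Friday is March 1 and the third is March 15.
1 October 2024 is a Tuesday, so the first Monday is October 7.
9 April 2024 lies within the daylight-saving period (15 March – 7 October), so Galosa District is on daylight time, UTC+11:15.
17:30 Galosa District − 11h15m = 06:15 UTC.
1 November 2023 is a Wednesday, so the first Monday is November 6 and the third is November 20.
1 April 2024 is a Monday, so the first Friday is April 5 and the third is April 19.
At the standard offset (UTC+02:15), 06:15 UTC + 2h15m = 08:30 Bryoth standard time.
The standard-time date in Bryoth, 9 April 2024, falls between 20 November 2023 and 19 April 2024, so daylight saving is in effect and Bryoth is at UTC+03:15.
06:15 UTC + 3h15m = 09:30 Bryoth.

09:30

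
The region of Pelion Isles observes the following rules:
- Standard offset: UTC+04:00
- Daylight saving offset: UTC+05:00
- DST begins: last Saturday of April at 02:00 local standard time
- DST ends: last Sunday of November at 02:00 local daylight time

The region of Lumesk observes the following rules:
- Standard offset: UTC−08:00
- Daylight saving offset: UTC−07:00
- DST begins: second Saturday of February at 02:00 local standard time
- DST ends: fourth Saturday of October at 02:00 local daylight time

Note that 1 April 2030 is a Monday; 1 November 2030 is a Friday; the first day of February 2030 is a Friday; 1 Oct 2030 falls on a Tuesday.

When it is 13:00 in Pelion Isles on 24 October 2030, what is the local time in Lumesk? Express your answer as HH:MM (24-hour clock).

1 April 2030 is a Monday, so Saturdays fall on 6, 13, 20, 27; the last is April 27.
1 November 2030 is a Friday, so Sundays fall on 3, 10, 17, 24; the last is November 24.
24 October 2030 lies within the daylight-saving period (27 April – 24 November), so Pelion Isles is on daylight time, UTC+05:00.
13:00 Pelion Isles − 5h = 08:00 UTC.
1 February 2030 is a Friday, so the first Saturday is February 2 and the second is February 9.
1 October 2030 is a Tuesday, so the first Saturday is October 5 and the fourth is October 26.
At the standard offset (UTC−08:00), 08:00 UTC − 8h = 00:00 Lumesk standard time.
Daylight saving runs 9 February – 26 October; the standard-time date in Lumesk, 24 October 2030, is inside that window, so Lumesk is at UTC−07:00.
08:00 UTC − 7h = 01:00 Lumesk.

01:00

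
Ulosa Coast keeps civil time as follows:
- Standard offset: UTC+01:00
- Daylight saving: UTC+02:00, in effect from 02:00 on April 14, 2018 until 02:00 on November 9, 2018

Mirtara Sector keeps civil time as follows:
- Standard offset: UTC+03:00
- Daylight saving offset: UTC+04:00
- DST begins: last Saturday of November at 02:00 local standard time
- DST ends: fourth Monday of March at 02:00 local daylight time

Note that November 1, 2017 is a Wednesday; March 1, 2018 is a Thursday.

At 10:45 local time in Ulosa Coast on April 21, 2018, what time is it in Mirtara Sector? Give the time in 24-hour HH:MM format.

April 21, 2018 lies within the daylight-saving period (14 April – 9 November), so Ulosa Coast is on daylight time, UTC+02:00.
10:45 Ulosa Coast − 2h = 08:45 UTC.
1 November 2017 is a Wednesday, so Saturdays fall on 4, 11, 18, 25; the last is November 25.
1 March 2018 is a Thursday, so the first Monday is March 5 and the fourth is March 26.
At the standard offset (UTC+03:00), 08:45 UTC + 3h = 11:45 Mirtara Sector standard time.
The standard-time date in Mirtara Sector, April 21, 2018, is outside the daylight-saving period (25 November 2017 – 26 March 2018), so Mirtara Sector is on standard time, UTC+03:00.
08:45 UTC + 3h = 11:45 Mirtara Sector.

11:45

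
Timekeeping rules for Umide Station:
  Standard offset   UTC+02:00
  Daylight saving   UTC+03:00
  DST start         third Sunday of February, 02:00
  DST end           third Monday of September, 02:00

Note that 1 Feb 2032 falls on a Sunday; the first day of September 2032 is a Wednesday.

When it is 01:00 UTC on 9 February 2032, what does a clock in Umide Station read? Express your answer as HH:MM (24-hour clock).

03:00

1 February 2032 is a Sunday, so the first Sunday is February 1 and the third is February 15.
1 September 2032 is a Wednesday, so the first Monday is September 6 and the third is September 20.
At the standard offset (UTC+02:00), 01:00 UTC + 2h = 03:00 Umide Station standard time.
The standard-time date in Umide Station, 9 February 2032, does not fall between 15 February and 20 September, so daylight saving is not in effect and Umide Station is at UTC+02:00.
01:00 UTC + 2h = 03:00 local.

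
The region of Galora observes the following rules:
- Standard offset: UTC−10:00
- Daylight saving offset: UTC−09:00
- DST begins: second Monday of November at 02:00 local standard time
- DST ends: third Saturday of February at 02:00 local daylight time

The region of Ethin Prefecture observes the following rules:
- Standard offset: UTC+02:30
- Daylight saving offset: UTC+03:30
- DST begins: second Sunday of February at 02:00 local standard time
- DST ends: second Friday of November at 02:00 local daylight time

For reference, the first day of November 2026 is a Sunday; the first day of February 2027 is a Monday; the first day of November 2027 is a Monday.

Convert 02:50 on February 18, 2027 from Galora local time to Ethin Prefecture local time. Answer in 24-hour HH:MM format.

1 November 2026 is a Sunday, so the first Monday is November 2 and the second is November 9.
1 February 2027 is a Monday, so the first Saturday is February 6 and the third is February 20.
February 18, 2027 falls between 9 November 2026 and 20 February 2027, so daylight saving is in effect and Galora is at UTC−09:00.
02:50 Galora + 9h = 11:50 UTC.
1 February 2027 is a Monday, so the first Sunday is February 7 and the second is February 14.
1 November 2027 is a Monday, so the first Friday is November 5 and the second is November 12.
At the standard offset (UTC+02:30), 11:50 UTC + 2h30m = 14:20 Ethin Prefecture standard time.
The standard-time date in Ethin Prefecture, February 18, 2027, lies within the daylight-saving period (14 February – 12 November), so Ethin Prefecture is on daylight time, UTC+03:30.
11:50 UTC + 3h30m = 15:20 Ethin Prefecture.

15:20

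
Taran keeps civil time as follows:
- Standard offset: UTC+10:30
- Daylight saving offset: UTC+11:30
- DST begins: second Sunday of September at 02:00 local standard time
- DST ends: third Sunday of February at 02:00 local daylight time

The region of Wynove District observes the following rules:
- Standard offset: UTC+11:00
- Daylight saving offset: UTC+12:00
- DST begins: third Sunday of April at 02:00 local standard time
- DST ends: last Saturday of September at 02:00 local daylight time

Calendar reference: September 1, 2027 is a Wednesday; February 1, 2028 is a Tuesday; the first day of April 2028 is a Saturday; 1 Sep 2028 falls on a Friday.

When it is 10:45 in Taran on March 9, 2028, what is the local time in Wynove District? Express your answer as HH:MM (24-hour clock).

1 September 2027 is a Wednesday, so the first Sunday is September 5 and the second is September 12.
1 February 2028 is a Tuesday, so the first Sunday is February 6 and the third is February 20.
March 9, 2028 does not fall between 12 September 2027 and 20 February 2028, so daylight saving is not in effect and Taran is at UTC+10:30.
10:45 Taran − 10h30m = 00:15 UTC.
1 April 2028 is a Saturday, so the first Sunday is April 2 and the third is April 16.
1 September 2028 is a Friday, so Saturdays fall on 2, 9, 16, 23, 30; the last is September 30.
At the standard offset (UTC+11:00), 00:15 UTC + 11h = 11:15 Wynove District standard time.
Daylight saving runs 16 April – 30 September; the standard-time date in Wynove District, March 9, 2028, is outside that window, so Wynove District is on standard time at UTC+11:00.
00:15 UTC + 11h = 11:15 Wynove District.

11:15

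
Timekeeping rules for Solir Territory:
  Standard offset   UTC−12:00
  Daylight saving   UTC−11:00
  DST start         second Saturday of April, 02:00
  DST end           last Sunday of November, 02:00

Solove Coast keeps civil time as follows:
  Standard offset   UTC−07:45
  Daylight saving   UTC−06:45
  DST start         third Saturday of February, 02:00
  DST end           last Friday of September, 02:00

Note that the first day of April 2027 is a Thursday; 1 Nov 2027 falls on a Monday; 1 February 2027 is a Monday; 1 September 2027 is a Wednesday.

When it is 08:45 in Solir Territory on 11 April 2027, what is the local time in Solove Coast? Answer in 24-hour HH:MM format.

1 April 2027 is a Thursday, so the first Saturday is April 3 and the second is April 10.
1 November 2027 is a Monday, so Sundays fall on 7, 14, 21, 28; the last is November 28.
Daylight saving runs 10 April – 28 November; 11 April 2027 is inside that window, so Solir Territory is at UTC−11:00.
08:45 Solir Territory + 11h = 19:45 UTC.
1 February 2027 is a Monday, so the first Saturday is February 6 and the third is February 20.
1 September 2027 is a Wednesday, so Fridays fall on 3, 10, 17, 24; the last is September 24.
At the standard offset (UTC−07:45), 19:45 UTC − 7h45m = 12:00 Solove Coast standard time.
Daylight saving runs 20 February – 24 September; the standard-time date in Solove Coast, 11 April 2027, is inside that window, so Solove Coast is at UTC−06:45.
19:45 UTC − 6h45m = 13:00 Solove Coast.

13:00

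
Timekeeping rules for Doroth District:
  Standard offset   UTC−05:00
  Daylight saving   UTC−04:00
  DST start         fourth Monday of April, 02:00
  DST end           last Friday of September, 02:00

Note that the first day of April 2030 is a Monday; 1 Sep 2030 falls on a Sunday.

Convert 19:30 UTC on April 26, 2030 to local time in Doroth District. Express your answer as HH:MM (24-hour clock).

1 April 2030 is a Monday, so the first Monday is April 1 and the fourth is April 22.
1 September 2030 is a Sunday, so Fridays fall on 6, 13, 20, 27; the last is September 27.
At the standard offset (UTC−05:00), 19:30 UTC − 5h = 14:30 Doroth District standard time.
The standard-time date in Doroth District, April 26, 2030, lies within the daylight-saving period (22 April – 27 September), so Doroth District is on daylight time, UTC−04:00.
19:30 UTC − 4h = 15:30 local.

15:30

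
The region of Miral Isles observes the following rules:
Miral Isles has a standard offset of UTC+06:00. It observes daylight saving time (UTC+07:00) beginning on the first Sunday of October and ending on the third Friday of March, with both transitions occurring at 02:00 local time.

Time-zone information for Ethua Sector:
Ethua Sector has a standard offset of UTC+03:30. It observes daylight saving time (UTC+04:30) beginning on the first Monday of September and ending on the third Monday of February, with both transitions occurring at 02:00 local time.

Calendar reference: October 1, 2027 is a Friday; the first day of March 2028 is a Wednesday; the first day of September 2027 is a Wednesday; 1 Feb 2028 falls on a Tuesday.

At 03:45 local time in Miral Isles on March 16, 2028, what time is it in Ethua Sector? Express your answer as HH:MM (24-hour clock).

00:15

1 October 2027 is a Friday, so the first Sunday is October 3.
1 March 2028 is a Wednesday, so the first Friday is March 3 and the third is March 17.
Daylight saving runs 3 October 2027 – 17 March 2028; March 16, 2028 is inside that window, so Miral Isles is at UTC+07:00.
03:45 Miral Isles − 7h = 20:45 UTC (rolling into the previous day, 15 March 2028).
1 September 2027 is a Wednesday, so the first Monday is September 6.
1 February 2028 is a Tuesday, so the first Monday is February 7 and the third is February 21.
At the standard offset (UTC+03:30), 20:45 UTC + 3h30m = 00:15 Ethua Sector standard time (rolling into the next day, 16 March 2028).
The standard-time date in Ethua Sector, March 16, 2028, is outside the daylight-saving period (6 September 2027 – 21 February 2028), so Ethua Sector is on standard time, UTC+03:30.
20:45 UTC + 3h30m = 00:15 Ethua Sector (rolling into the next day, 16 March 2028).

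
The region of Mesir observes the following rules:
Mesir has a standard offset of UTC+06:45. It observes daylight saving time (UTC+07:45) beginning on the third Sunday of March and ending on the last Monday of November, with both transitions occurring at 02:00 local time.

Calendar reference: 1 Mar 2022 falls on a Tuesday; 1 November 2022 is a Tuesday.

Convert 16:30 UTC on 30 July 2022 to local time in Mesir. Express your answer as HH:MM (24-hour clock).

1 March 2022 is a Tuesday, so the first Sunday is March 6 and the third is March 20.
1 November 2022 is a Tuesday, so Mondays fall on 7, 14, 21, 28; the last is November 28.
At the standard offset (UTC+06:45), 16:30 UTC + 6h45m = 23:15 Mesir standard time.
The standard-time date in Mesir, 30 July 2022, falls between 20 March and 28 November, so daylight saving is in effect and Mesir is at UTC+07:45.
16:30 UTC + 7h45m = 00:15 local (rolling into the next day, 31 July 2022).

00:15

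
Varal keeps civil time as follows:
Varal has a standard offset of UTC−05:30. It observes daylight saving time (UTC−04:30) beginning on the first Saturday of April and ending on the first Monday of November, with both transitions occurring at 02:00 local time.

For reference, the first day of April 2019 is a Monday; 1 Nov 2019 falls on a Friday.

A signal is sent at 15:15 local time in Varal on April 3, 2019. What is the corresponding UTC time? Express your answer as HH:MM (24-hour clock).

20:45

1 April 2019 is a Monday, so the first Saturday is April 6.
1 November 2019 is a Friday, so the first Monday is November 4.
April 3, 2019 does not fall between 6 April and 4 November, so daylight saving is not in effect and Varal is at UTC−05:30.
15:15 local + 5h30m = 20:45 UTC.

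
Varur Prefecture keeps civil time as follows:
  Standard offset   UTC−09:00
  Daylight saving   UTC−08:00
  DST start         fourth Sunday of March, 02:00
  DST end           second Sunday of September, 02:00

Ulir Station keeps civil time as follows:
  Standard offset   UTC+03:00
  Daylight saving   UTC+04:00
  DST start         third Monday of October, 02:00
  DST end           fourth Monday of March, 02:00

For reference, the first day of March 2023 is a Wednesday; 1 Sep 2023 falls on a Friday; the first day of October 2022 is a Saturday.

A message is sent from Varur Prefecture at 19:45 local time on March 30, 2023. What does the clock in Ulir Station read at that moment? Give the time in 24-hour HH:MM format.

1 March 2023 is a Wednesday, so the first Sunday is March 5 and the fourth is March 26.
1 September 2023 is a Friday, so the first Sunday is September 3 and the second is September 10.
March 30, 2023 lies within the daylight-saving period (26 March – 10 September), so Varur Prefecture is on daylight time, UTC−08:00.
19:45 Varur Prefecture + 8h = 03:45 UTC (rolling into the next day, 31 March 2023).
1 October 2022 is a Saturday, so the first Monday is October 3 and the third is October 17.
1 March 2023 is a Wednesday, so the first Monday is March 6 and the fourth is March 27.
At the standard offset (UTC+03:00), 03:45 UTC + 3h = 06:45 Ulir Station standard time.
Daylight saving runs 17 October 2022 – 27 March 2023; the standard-time date in Ulir Station, March 31, 2023, is outside that window, so Ulir Station is on standard time at UTC+03:00.
03:45 UTC + 3h = 06:45 Ulir Station.

06:45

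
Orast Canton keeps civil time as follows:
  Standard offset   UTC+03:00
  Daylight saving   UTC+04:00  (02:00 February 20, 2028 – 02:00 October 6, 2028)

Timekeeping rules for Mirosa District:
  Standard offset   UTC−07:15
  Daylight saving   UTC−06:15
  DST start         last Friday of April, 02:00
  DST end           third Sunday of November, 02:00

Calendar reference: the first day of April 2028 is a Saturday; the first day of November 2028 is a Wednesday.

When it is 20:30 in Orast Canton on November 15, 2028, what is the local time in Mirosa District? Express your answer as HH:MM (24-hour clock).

11:15

Daylight saving runs 20 February – 6 October; November 15, 2028 is outside that window, so Orast Canton is on standard time at UTC+03:00.
20:30 Orast Canton − 3h = 17:30 UTC.
1 April 2028 is a Saturday, so Fridays fall on 7, 14, 21, 28; the last is April 28.
1 November 2028 is a Wednesday, so the first Sunday is November 5 and the third is November 19.
At the standard offset (UTC−07:15), 17:30 UTC − 7h15m = 10:15 Mirosa District standard time.
Daylight saving runs 28 April – 19 November; the standard-time date in Mirosa District, November 15, 2028, is inside that window, so Mirosa District is at UTC−06:15.
17:30 UTC − 6h15m = 11:15 Mirosa District.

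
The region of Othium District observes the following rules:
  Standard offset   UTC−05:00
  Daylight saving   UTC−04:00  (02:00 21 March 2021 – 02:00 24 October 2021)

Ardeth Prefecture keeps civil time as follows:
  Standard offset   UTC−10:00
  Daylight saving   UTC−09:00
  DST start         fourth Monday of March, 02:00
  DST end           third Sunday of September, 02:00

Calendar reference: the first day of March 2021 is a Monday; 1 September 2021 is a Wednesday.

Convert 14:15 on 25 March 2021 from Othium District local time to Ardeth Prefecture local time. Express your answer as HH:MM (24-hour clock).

25 March 2021 lies within the daylight-saving period (21 March – 24 October), so Othium District is on daylight time, UTC−04:00.
14:15 Othium District + 4h = 18:15 UTC.
1 March 2021 is a Monday, so the first Monday is March 1 and the fourth is March 22.
1 September 2021 is a Wednesday, so the first Sunday is September 5 and the third is September 19.
At the standard offset (UTC−10:00), 18:15 UTC − 10h = 08:15 Ardeth Prefecture standard time.
Daylight saving runs 22 March – 19 September; the standard-time date in Ardeth Prefecture, 25 March 2021, is inside that window, so Ardeth Prefecture is at UTC−09:00.
18:15 UTC − 9h = 09:15 Ardeth Prefecture.

09:15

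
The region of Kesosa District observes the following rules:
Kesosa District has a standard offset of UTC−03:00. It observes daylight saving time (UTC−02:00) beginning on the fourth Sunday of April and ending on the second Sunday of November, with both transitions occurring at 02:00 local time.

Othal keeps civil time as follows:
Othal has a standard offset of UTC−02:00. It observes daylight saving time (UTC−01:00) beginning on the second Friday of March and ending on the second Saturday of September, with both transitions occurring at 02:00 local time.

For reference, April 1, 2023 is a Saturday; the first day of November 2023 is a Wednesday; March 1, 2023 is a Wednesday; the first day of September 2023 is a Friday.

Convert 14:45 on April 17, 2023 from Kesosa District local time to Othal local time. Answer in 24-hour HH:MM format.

1 April 2023 is a Saturday, so the first Sunday is April 2 and the fourth is April 23.
1 November 2023 is a Wednesday, so the first Sunday is November 5 and the second is November 12.
April 17, 2023 does not fall between 23 April and 12 November, so daylight saving is not in effect and Kesosa District is at UTC−03:00.
14:45 Kesosa District + 3h = 17:45 UTC.
1 March 2023 is a Wednesday, so the first Friday is March 3 and the second is March 10.
1 September 2023 is a Friday, so the first Saturday is September 2 and the second is September 9.
At the standard offset (UTC−02:00), 17:45 UTC − 2h = 15:45 Othal standard time.
Daylight saving runs 10 March – 9 September; the standard-time date in Othal, April 17, 2023, is inside that window, so Othal is at UTC−01:00.
17:45 UTC − 1h = 16:45 Othal.

16:45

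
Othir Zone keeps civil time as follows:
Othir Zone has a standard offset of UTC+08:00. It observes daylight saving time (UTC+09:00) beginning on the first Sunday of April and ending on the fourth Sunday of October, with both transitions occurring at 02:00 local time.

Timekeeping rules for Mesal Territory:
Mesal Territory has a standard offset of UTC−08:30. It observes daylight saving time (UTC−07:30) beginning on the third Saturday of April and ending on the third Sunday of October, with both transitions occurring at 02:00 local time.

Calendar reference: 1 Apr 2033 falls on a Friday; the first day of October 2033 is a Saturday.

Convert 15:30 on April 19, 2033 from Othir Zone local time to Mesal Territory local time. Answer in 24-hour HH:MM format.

23:00

1 April 2033 is a Friday, so the first Sunday is April 3.
1 October 2033 is a Saturday, so the first Sunday is October 2 and the fourth is October 23.
April 19, 2033 lies within the daylight-saving period (3 April – 23 October), so Othir Zone is on daylight time, UTC+09:00.
15:30 Othir Zone − 9h = 06:30 UTC.
1 April 2033 is a Friday, so the first Saturday is April 2 and the third is April 16.
1 October 2033 is a Saturday, so the first Sunday is October 2 and the third is October 16.
At the standard offset (UTC−08:30), 06:30 UTC − 8h30m = 22:00 Mesal Territory standard time (rolling into the previous day, 18 April 2033).
The standard-time date in Mesal Territory, April 18, 2033, lies within the daylight-saving period (16 April – 16 October), so Mesal Territory is on daylight time, UTC−07:30.
06:30 UTC − 7h30m = 23:00 Mesal Territory (rolling into the previous day, 18 April 2033).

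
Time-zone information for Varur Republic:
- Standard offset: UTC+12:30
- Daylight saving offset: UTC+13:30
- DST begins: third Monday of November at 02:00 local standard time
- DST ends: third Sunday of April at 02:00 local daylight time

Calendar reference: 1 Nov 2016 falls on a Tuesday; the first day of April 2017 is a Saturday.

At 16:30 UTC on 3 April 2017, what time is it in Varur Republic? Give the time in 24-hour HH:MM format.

06:00

1 November 2016 is a Tuesday, so the first Monday is November 7 and the third is November 21.
1 April 2017 is a Saturday, so the first Sunday is April 2 and the third is April 16.
At the standard offset (UTC+12:30), 16:30 UTC + 12h30m = 05:00 Varur Republic standard time (rolling into the next day, 4 April 2017).
The standard-time date in Varur Republic, 4 April 2017, falls between 21 November 2016 and 16 April 2017, so daylight saving is in effect and Varur Republic is at UTC+13:30.
16:30 UTC + 13h30m = 06:00 local (rolling into the next day, 4 April 2017).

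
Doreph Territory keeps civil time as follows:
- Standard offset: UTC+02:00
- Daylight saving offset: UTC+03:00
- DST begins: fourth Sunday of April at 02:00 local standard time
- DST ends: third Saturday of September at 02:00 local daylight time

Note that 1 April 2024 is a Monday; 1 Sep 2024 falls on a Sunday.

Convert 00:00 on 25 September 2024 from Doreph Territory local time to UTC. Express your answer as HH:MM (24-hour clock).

1 April 2024 is a Monday, so the first Sunday is April 7 and the fourth is April 28.
1 September 2024 is a Sunday, so the first Saturday is September 7 and the third is September 21.
Daylight saving runs 28 April – 21 September; 25 September 2024 is outside that window, so Doreph Territory is on standard time at UTC+02:00.
00:00 local − 2h = 22:00 UTC (rolling into the previous day, 24 September 2024).

22:00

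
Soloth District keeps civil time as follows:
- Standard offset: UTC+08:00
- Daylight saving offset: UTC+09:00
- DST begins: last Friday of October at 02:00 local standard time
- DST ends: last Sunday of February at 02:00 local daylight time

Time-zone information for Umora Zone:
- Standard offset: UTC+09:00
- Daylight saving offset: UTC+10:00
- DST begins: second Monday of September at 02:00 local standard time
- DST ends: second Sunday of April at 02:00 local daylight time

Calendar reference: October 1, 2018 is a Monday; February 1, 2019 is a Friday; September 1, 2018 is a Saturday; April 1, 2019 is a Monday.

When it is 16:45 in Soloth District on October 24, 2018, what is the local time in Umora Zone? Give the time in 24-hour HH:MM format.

1 October 2018 is a Monday, so Fridays fall on 5, 12, 19, 26; the last is October 26.
1 February 2019 is a Friday, so Sundays fall on 3, 10, 17, 24; the last is February 24.
October 24, 2018 is outside the daylight-saving period (26 October 2018 – 24 February 2019), so Soloth District is on standard time, UTC+08:00.
16:45 Soloth District − 8h = 08:45 UTC.
1 September 2018 is a Saturday, so the first Monday is September 3 and the second is September 10.
1 April 2019 is a Monday, so the first Sunday is April 7 and the second is April 14.
At the standard offset (UTC+09:00), 08:45 UTC + 9h = 17:45 Umora Zone standard time.
The standard-time date in Umora Zone, October 24, 2018, lies within the daylight-saving period (10 September 2018 – 14 April 2019), so Umora Zone is on daylight time, UTC+10:00.
08:45 UTC + 10h = 18:45 Umora Zone.

18:45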